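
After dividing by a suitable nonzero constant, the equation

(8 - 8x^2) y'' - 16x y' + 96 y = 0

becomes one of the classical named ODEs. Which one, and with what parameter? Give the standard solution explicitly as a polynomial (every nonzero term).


All three coefficients share the factor 8; dividing through by 8 gives  (1 - x^2) y'' - 2x y' + 12 y = 0.
This matches the Legendre equation (1 - x^2) y'' - 2x y' + n(n+1) y = 0 (note the -2x y' term) with n(n+1) = 12, so n = 3; the polynomial solution is P_3(x).
With y = sum_k a_k x^k, matching x^k gives (k+2)(k+1) a_{k+2} = [k(k+1) - n(n+1)] a_k = (k - 3)(k + 4) a_k. The right side vanishes at k = 3, so the series with the parity of 3 terminates at degree 3.
Standard normalization (P_n(1) = 1): leading coefficient (2n)!/(2^n (n!)^2) = 720/(8*36) = 5/2, so a_3 = 5/2. Work downward with a_k = (k+1)(k+2) a_{k+2} / ((k - 3)(k + 4)):
  a_1 = (2)(3)(5/2) / ((1 - 3)(1 + 4)) = 15/(-10) = -3/2
Hence P_3(x) = 5 x^3/2 - 3 x/2.

P_3(x); series = 5 x^3/2 - 3 x/2


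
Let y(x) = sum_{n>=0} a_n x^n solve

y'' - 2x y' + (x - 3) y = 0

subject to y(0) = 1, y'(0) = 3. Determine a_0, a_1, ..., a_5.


Ansatz: y(x) = sum_{n>=0} a_n x^n, so y'(x) = sum_{n>=1} n a_n x^(n-1) and y''(x) = sum_{n>=2} n(n-1) a_n x^(n-2).
Substitute into P(x) y'' + Q(x) y' + R(x) y = 0 with P(x) = 1, Q(x) = -2x, R(x) = x - 3, and match powers of x.
Initial conditions: a_0 = 1, a_1 = 3.
Setting the coefficient of each power of x to zero and solving order by order (substituting the coefficients already found):
  x^0: 2 a_2 - 3 a_0 = 0  ->  2 a_2 = 3 a_0 = 3  ->  a_2 = 3/2
  x^1: 6 a_3 - 5 a_1 + a_0 = 0  ->  6 a_3 = 5 a_1 - a_0 = 14  ->  a_3 = 7/3
  x^2: 12 a_4 - 7 a_2 + a_1 = 0  ->  12 a_4 = 7 a_2 - a_1 = 15/2  ->  a_4 = 5/8
  x^3: 20 a_5 - 9 a_3 + a_2 = 0  ->  20 a_5 = 9 a_3 - a_2 = 39/2  ->  a_5 = 39/40
Truncated series: y(x) = 1 + 3 x + (3/2) x^2 + (7/3) x^3 + (5/8) x^4 + (39/40) x^5 + O(x^6).

a_0 = 1; a_1 = 3; a_2 = 3/2; a_3 = 7/3; a_4 = 5/8; a_5 = 39/40


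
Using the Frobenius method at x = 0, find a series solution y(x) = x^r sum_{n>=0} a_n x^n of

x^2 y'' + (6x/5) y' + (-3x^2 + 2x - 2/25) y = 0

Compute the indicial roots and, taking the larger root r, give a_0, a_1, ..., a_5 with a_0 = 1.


Write in Frobenius form y'' + (p(x)/x) y' + (q(x)/x^2) y = 0:
  p(x) = 6/5,  q(x) = -3x^2 + 2x - 2/25.
Indicial equation: r(r-1) + (6/5) r + (-2/25) = 0 -> roots r_1 = 1/5, r_2 = -2/5.
Take r = r_1 = 1/5. Let y(x) = x^r sum_{n>=0} a_n x^n with a_0 = 1.
Substitute y = x^r sum a_n x^n and match x^{r+n}. The recurrence is
  D(n) a_n + 2 a_{n-1} - 3 a_{n-2} = 0,  where D(n) = (r+n)(r+n-1) + (6/5)(r+n) + (-2/25).
  a_n = [-2 a_{n-1} + 3 a_{n-2}] / D(n).
Since the indicial polynomial factors as (r - r_1)(r - r_2), D(n) = (r_1 + n - r_1)(r_1 + n - r_2) = n(n + 3/5).
Evaluating step by step (a_0 = 1):
  n = 1: D(1) = 1(1 + 3/5) = 8/5; numerator = -2(1) = -2; a_1 = (-2)/(8/5) = -5/4
  n = 2: D(2) = 2(2 + 3/5) = 26/5; numerator = -2(-5/4) + 3(1) = 11/2; a_2 = (11/2)/(26/5) = 55/52
  n = 3: D(3) = 3(3 + 3/5) = 54/5; numerator = -2(55/52) + 3(-5/4) = -305/52; a_3 = (-305/52)/(54/5) = -1525/2808
  n = 4: D(4) = 4(4 + 3/5) = 92/5; numerator = -2(-1525/2808) + 3(55/52) = 115/27; a_4 = (115/27)/(92/5) = 25/108
  n = 5: D(5) = 5(5 + 3/5) = 28; numerator = -2(25/108) + 3(-1525/2808) = -5875/2808; a_5 = (-5875/2808)/(28) = -5875/78624

r = 1/5; a_0 = 1; a_1 = -5/4; a_2 = 55/52; a_3 = -1525/2808; a_4 = 25/108; a_5 = -5875/78624


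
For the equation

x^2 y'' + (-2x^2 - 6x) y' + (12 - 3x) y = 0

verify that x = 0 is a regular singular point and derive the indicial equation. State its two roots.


Divide by x^2 to reach normal form y'' + P_1(x) y' + P_2(x) y = 0 with P_1(x) = -2 - 6/x and P_2(x) = -3/x + 12/x^2.
x = 0 is a singular point because the y'-coefficient -2 - 6/x has a pole at x = 0 and the y-coefficient -3/x + 12/x^2 has a pole at x = 0.
It is a regular singular point because x P_1(x) = p(x) = -2x - 6 and x^2 P_2(x) = q(x) = 12 - 3x are polynomials, hence analytic at x = 0.
p(0) = -6,  q(0) = 12.
Indicial equation: r(r-1) + p(0) r + q(0) = 0, i.e. r^2 + (p(0) - 1) r + q(0) = 0, i.e. r^2 - 7 r + 12 = 0.
Discriminant: (-7)^2 - 4(12) = 1, so r = (7 ± 1)/2.
Solving: r_1 = 4, r_2 = 3.

indicial: r^2 - 7 r + 12 = 0; roots r_1 = 4, r_2 = 3


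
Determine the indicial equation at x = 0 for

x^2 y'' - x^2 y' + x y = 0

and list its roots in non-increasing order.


Divide by x^2 to reach normal form y'' + P_1(x) y' + P_2(x) y = 0 with P_1(x) = -1 and P_2(x) = 1/x.
x = 0 is a singular point because the y-coefficient 1/x has a pole at x = 0.
It is a regular singular point because x P_1(x) = p(x) = -x and x^2 P_2(x) = q(x) = x are polynomials, hence analytic at x = 0.
p(0) = 0,  q(0) = 0.
Indicial equation: r(r-1) + p(0) r + q(0) = 0, i.e. r^2 + (p(0) - 1) r + q(0) = 0, i.e. r^2 - 1 r = 0.
Discriminant: (-1)^2 - 4(0) = 1, so r = (1 ± 1)/2.
Solving: r_1 = 1, r_2 = 0.

indicial: r^2 - 1 r = 0; roots r_1 = 1, r_2 = 0


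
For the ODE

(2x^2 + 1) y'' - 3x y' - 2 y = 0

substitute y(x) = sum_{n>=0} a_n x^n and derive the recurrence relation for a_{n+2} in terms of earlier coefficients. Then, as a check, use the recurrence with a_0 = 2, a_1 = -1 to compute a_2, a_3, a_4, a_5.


Substitute y = sum_n a_n x^n.
(1 + 2 x^2) y'' contributes (n+2)(n+1) a_{n+2} + 2 n(n-1) a_n at x^n.
-3 x y'(x) contributes -3 n a_n at x^n.
-2 y(x) contributes -2 a_n at x^n.
Matching x^n: (n+2)(n+1) a_{n+2} + (2 n(n-1) - 3 n - 2) a_n = 0.
Thus a_{n+2} = (-2 n(n-1) + 3 n + 2) / ((n+1)(n+2)) * a_n.

Check with a_0 = 2, a_1 = -1 (apply the recurrence for n = 0, 1, 2, 3): a_0 = 2, a_1 = -1, a_2 = 2, a_3 = -5/6, a_4 = 2/3, a_5 = 1/24.

a_(n+2) = (-2 n(n-1) + 3 n + 2) / ((n+1)(n+2)) * a_n; check: a_0 = 2, a_1 = -1, a_2 = 2, a_3 = -5/6, a_4 = 2/3, a_5 = 1/24


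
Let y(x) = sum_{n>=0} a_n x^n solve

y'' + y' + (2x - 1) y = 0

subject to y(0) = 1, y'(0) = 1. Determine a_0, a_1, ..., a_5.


Ansatz: y(x) = sum_{n>=0} a_n x^n, so y'(x) = sum_{n>=1} n a_n x^(n-1) and y''(x) = sum_{n>=2} n(n-1) a_n x^(n-2).
Substitute into P(x) y'' + Q(x) y' + R(x) y = 0 with P(x) = 1, Q(x) = 1, R(x) = 2x - 1, and match powers of x.
Initial conditions: a_0 = 1, a_1 = 1.
Setting the coefficient of each power of x to zero and solving order by order (substituting the coefficients already found):
  x^0: 2 a_2 + a_1 - a_0 = 0  ->  2 a_2 = -a_1 + a_0 = 0  ->  a_2 = 0
  x^1: 6 a_3 + 2 a_2 - a_1 + 2 a_0 = 0  ->  6 a_3 = -2 a_2 + a_1 - 2 a_0 = -1  ->  a_3 = -1/6
  x^2: 12 a_4 + 3 a_3 - a_2 + 2 a_1 = 0  ->  12 a_4 = -3 a_3 + a_2 - 2 a_1 = -3/2  ->  a_4 = -1/8
  x^3: 20 a_5 + 4 a_4 - a_3 + 2 a_2 = 0  ->  20 a_5 = -4 a_4 + a_3 - 2 a_2 = 1/3  ->  a_5 = 1/60
Truncated series: y(x) = 1 + x - (1/6) x^3 - (1/8) x^4 + (1/60) x^5 + O(x^6).

a_0 = 1; a_1 = 1; a_2 = 0; a_3 = -1/6; a_4 = -1/8; a_5 = 1/60


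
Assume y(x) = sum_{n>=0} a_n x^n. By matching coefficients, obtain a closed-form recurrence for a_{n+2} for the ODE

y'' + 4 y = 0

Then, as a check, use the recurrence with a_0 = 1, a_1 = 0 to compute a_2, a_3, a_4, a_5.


Substitute y = sum_n a_n x^n into y'' + (const) y = 0.
y''(x) = sum_{n>=0} (n+2)(n+1) a_{n+2} x^n.
The ODE becomes sum_n [(n+2)(n+1) a_{n+2} + 4 a_n] x^n = 0.
Setting each coefficient to zero gives the recurrence:
  (n+2)(n+1) a_{n+2} + 4 a_n = 0,
  a_{n+2} = -4 / ((n+1)(n+2)) a_n.

Check with a_0 = 1, a_1 = 0 (apply the recurrence for n = 0, 1, 2, 3): a_0 = 1, a_1 = 0, a_2 = -2, a_3 = 0, a_4 = 2/3, a_5 = 0.

a_{n+2} = -4/((n+1)(n+2)) * a_n; check: a_0 = 1, a_1 = 0, a_2 = -2, a_3 = 0, a_4 = 2/3, a_5 = 0


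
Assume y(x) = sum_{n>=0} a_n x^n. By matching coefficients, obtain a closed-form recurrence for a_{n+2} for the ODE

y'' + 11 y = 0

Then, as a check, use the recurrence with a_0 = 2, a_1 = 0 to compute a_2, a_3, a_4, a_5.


Substitute y = sum_n a_n x^n into y'' + (const) y = 0.
y''(x) = sum_{n>=0} (n+2)(n+1) a_{n+2} x^n.
The ODE becomes sum_n [(n+2)(n+1) a_{n+2} + 11 a_n] x^n = 0.
Setting each coefficient to zero gives the recurrence:
  (n+2)(n+1) a_{n+2} + 11 a_n = 0,
  a_{n+2} = -11 / ((n+1)(n+2)) a_n.

Check with a_0 = 2, a_1 = 0 (apply the recurrence for n = 0, 1, 2, 3): a_0 = 2, a_1 = 0, a_2 = -11, a_3 = 0, a_4 = 121/12, a_5 = 0.

a_{n+2} = -11/((n+1)(n+2)) * a_n; check: a_0 = 2, a_1 = 0, a_2 = -11, a_3 = 0, a_4 = 121/12, a_5 = 0


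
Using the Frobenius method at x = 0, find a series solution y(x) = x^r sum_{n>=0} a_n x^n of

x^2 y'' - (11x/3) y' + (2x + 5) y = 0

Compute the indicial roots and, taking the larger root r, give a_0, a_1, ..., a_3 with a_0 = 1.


Write in Frobenius form y'' + (p(x)/x) y' + (q(x)/x^2) y = 0:
  p(x) = -11/3,  q(x) = 2x + 5.
Indicial equation: r(r-1) + (-11/3) r + (5) = 0 -> roots r_1 = 3, r_2 = 5/3.
Take r = r_1 = 3. Let y(x) = x^r sum_{n>=0} a_n x^n with a_0 = 1.
Substitute y = x^r sum a_n x^n and match x^{r+n}. The recurrence is
  D(n) a_n + 2 a_{n-1} = 0,  where D(n) = (r+n)(r+n-1) + (-11/3)(r+n) + (5).
  a_n = -2 / D(n) * a_{n-1}.
Since the indicial polynomial factors as (r - r_1)(r - r_2), D(n) = (r_1 + n - r_1)(r_1 + n - r_2) = n(n + 4/3).
Evaluating step by step (a_0 = 1):
  n = 1: D(1) = 1(1 + 4/3) = 7/3; numerator = -2(1) = -2; a_1 = (-2)/(7/3) = -6/7
  n = 2: D(2) = 2(2 + 4/3) = 20/3; numerator = -2(-6/7) = 12/7; a_2 = (12/7)/(20/3) = 9/35
  n = 3: D(3) = 3(3 + 4/3) = 13; numerator = -2(9/35) = -18/35; a_3 = (-18/35)/(13) = -18/455

r = 3; a_0 = 1; a_1 = -6/7; a_2 = 9/35; a_3 = -18/455


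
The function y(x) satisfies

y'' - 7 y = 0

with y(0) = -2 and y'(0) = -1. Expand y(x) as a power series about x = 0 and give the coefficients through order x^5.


Ansatz: y(x) = sum_{n>=0} a_n x^n, so y'(x) = sum_{n>=1} n a_n x^(n-1) and y''(x) = sum_{n>=2} n(n-1) a_n x^(n-2).
Substitute into P(x) y'' + Q(x) y' + R(x) y = 0 with P(x) = 1, Q(x) = 0, R(x) = -7, and match powers of x.
Initial conditions: a_0 = -2, a_1 = -1.
Setting the coefficient of each power of x to zero and solving order by order (substituting the coefficients already found):
  x^0: 2 a_2 - 7 a_0 = 0  ->  2 a_2 = 7 a_0 = -14  ->  a_2 = -7
  x^1: 6 a_3 - 7 a_1 = 0  ->  6 a_3 = 7 a_1 = -7  ->  a_3 = -7/6
  x^2: 12 a_4 - 7 a_2 = 0  ->  12 a_4 = 7 a_2 = -49  ->  a_4 = -49/12
  x^3: 20 a_5 - 7 a_3 = 0  ->  20 a_5 = 7 a_3 = -49/6  ->  a_5 = -49/120
Truncated series: y(x) = -2 - x - 7 x^2 - (7/6) x^3 - (49/12) x^4 - (49/120) x^5 + O(x^6).

a_0 = -2; a_1 = -1; a_2 = -7; a_3 = -7/6; a_4 = -49/12; a_5 = -49/120


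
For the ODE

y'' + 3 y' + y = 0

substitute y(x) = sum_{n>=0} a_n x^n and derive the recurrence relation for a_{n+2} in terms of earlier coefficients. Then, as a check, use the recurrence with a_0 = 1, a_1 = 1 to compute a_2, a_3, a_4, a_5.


Substitute y = sum_n a_n x^n.
y''(x) has coefficient (n+2)(n+1) a_{n+2} at x^n;
3 y'(x) has coefficient 3 (n+1) a_{n+1} at x^n;
y(x) has coefficient 1 a_n at x^n.
Matching x^n: (n+2)(n+1) a_{n+2} + 3 (n+1) a_{n+1} + 1 a_n = 0.
Thus a_{n+2} = [-3 (n+1) a_{n+1} - 1 a_n] / ((n+1)(n+2)).

Check with a_0 = 1, a_1 = 1 (apply the recurrence for n = 0, 1, 2, 3): a_0 = 1, a_1 = 1, a_2 = -2, a_3 = 11/6, a_4 = -29/24, a_5 = 19/30.

a_(n+2) = [-3 (n+1) a_(n+1) - 1 a_n] / ((n+1)(n+2)); check: a_0 = 1, a_1 = 1, a_2 = -2, a_3 = 11/6, a_4 = -29/24, a_5 = 19/30


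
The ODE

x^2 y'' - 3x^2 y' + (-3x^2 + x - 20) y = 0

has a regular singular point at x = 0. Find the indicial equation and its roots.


Divide by x^2 to reach normal form y'' + P_1(x) y' + P_2(x) y = 0 with P_1(x) = -3 and P_2(x) = -3 + 1/x - 20/x^2.
x = 0 is a singular point because the y-coefficient -3 + 1/x - 20/x^2 has a pole at x = 0.
It is a regular singular point because x P_1(x) = p(x) = -3x and x^2 P_2(x) = q(x) = -3x^2 + x - 20 are polynomials, hence analytic at x = 0.
p(0) = 0,  q(0) = -20.
Indicial equation: r(r-1) + p(0) r + q(0) = 0, i.e. r^2 + (p(0) - 1) r + q(0) = 0, i.e. r^2 - 1 r - 20 = 0.
Discriminant: (-1)^2 - 4(-20) = 81, so r = (1 ± 9)/2.
Solving: r_1 = 5, r_2 = -4.

indicial: r^2 - 1 r - 20 = 0; roots r_1 = 5, r_2 = -4


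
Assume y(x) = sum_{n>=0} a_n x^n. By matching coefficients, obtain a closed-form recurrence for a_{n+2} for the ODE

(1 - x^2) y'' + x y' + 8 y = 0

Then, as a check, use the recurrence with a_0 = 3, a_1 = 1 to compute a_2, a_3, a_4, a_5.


Substitute y = sum_n a_n x^n.
(1 - 1 x^2) y'' contributes (n+2)(n+1) a_{n+2} - n(n-1) a_n at x^n.
x y'(x) contributes n a_n at x^n.
8 y(x) contributes 8 a_n at x^n.
Matching x^n: (n+2)(n+1) a_{n+2} + (-n(n-1) + n + 8) a_n = 0.
Thus a_{n+2} = (n(n-1) - n - 8) / ((n+1)(n+2)) * a_n.

Check with a_0 = 3, a_1 = 1 (apply the recurrence for n = 0, 1, 2, 3): a_0 = 3, a_1 = 1, a_2 = -12, a_3 = -3/2, a_4 = 8, a_5 = 3/8.

a_(n+2) = (n(n-1) - n - 8) / ((n+1)(n+2)) * a_n; check: a_0 = 3, a_1 = 1, a_2 = -12, a_3 = -3/2, a_4 = 8, a_5 = 3/8


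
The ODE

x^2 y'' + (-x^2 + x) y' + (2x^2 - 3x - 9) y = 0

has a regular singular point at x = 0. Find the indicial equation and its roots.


Divide by x^2 to reach normal form y'' + P_1(x) y' + P_2(x) y = 0 with P_1(x) = -1 + 1/x and P_2(x) = 2 - 3/x - 9/x^2.
x = 0 is a singular point because the y'-coefficient -1 + 1/x has a pole at x = 0 and the y-coefficient 2 - 3/x - 9/x^2 has a pole at x = 0.
It is a regular singular point because x P_1(x) = p(x) = 1 - x and x^2 P_2(x) = q(x) = 2x^2 - 3x - 9 are polynomials, hence analytic at x = 0.
p(0) = 1,  q(0) = -9.
Indicial equation: r(r-1) + p(0) r + q(0) = 0, i.e. r^2 + (p(0) - 1) r + q(0) = 0, i.e. r^2 - 9 = 0.
Discriminant: (0)^2 - 4(-9) = 36, so r = (0 ± 6)/2.
Solving: r_1 = 3, r_2 = -3.

indicial: r^2 - 9 = 0; roots r_1 = 3, r_2 = -3


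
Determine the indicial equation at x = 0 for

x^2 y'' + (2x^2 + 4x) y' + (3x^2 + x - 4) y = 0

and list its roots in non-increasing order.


Divide by x^2 to reach normal form y'' + P_1(x) y' + P_2(x) y = 0 with P_1(x) = 2 + 4/x and P_2(x) = 3 + 1/x - 4/x^2.
x = 0 is a singular point because the y'-coefficient 2 + 4/x has a pole at x = 0 and the y-coefficient 3 + 1/x - 4/x^2 has a pole at x = 0.
It is a regular singular point because x P_1(x) = p(x) = 2x + 4 and x^2 P_2(x) = q(x) = 3x^2 + x - 4 are polynomials, hence analytic at x = 0.
p(0) = 4,  q(0) = -4.
Indicial equation: r(r-1) + p(0) r + q(0) = 0, i.e. r^2 + (p(0) - 1) r + q(0) = 0, i.e. r^2 + 3 r - 4 = 0.
Discriminant: (3)^2 - 4(-4) = 25, so r = (-3 ± 5)/2.
Solving: r_1 = 1, r_2 = -4.

indicial: r^2 + 3 r - 4 = 0; roots r_1 = 1, r_2 = -4


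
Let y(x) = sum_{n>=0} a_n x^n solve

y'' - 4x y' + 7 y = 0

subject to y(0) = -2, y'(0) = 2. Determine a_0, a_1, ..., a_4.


Ansatz: y(x) = sum_{n>=0} a_n x^n, so y'(x) = sum_{n>=1} n a_n x^(n-1) and y''(x) = sum_{n>=2} n(n-1) a_n x^(n-2).
Substitute into P(x) y'' + Q(x) y' + R(x) y = 0 with P(x) = 1, Q(x) = -4x, R(x) = 7, and match powers of x.
Initial conditions: a_0 = -2, a_1 = 2.
Setting the coefficient of each power of x to zero and solving order by order (substituting the coefficients already found):
  x^0: 2 a_2 + 7 a_0 = 0  ->  2 a_2 = -7 a_0 = 14  ->  a_2 = 7
  x^1: 6 a_3 + 3 a_1 = 0  ->  6 a_3 = -3 a_1 = -6  ->  a_3 = -1
  x^2: 12 a_4 - a_2 = 0  ->  12 a_4 = a_2 = 7  ->  a_4 = 7/12
Truncated series: y(x) = -2 + 2 x + 7 x^2 - x^3 + (7/12) x^4 + O(x^5).

a_0 = -2; a_1 = 2; a_2 = 7; a_3 = -1; a_4 = 7/12


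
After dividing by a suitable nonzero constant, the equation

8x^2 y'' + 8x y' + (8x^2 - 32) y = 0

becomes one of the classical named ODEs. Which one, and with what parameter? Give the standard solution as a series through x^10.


All three coefficients share the factor 8; dividing through by 8 gives  x^2 y'' + x y' + (x^2 - 4) y = 0.
This matches the Bessel equation x^2 y'' + x y' + (x^2 - nu^2) y = 0 with nu^2 = 4, so nu = 2; the solution bounded at x = 0 is J_2(x).
Frobenius at x = 0: indicial roots ±nu; for r = nu the recurrence k(k + 2nu) c_k = -c_{k-2} gives the standard series J_nu(x) = sum_{k>=0} (-1)^k / (k! (k+nu)!) (x/2)^(2k+nu). Evaluate the first 5 terms:
  k = 0: (-1)^0 / (0! * 2! * 2^2) x^2 = 1/(1*2*4) x^2 = (1/8) x^2
  k = 1: (-1)^1 / (1! * 3! * 2^4) x^4 = -1/(1*6*16) x^4 = (-1/96) x^4
  k = 2: (-1)^2 / (2! * 4! * 2^6) x^6 = 1/(2*24*64) x^6 = (1/3072) x^6
  k = 3: (-1)^3 / (3! * 5! * 2^8) x^8 = -1/(6*120*256) x^8 = (-1/184320) x^8
  k = 4: (-1)^4 / (4! * 6! * 2^10) x^10 = 1/(24*720*1024) x^10 = (1/17694720) x^10
Hence J_2(x) = x^10/17694720 - x^8/184320 + x^6/3072 - x^4/96 + x^2/8 + ....

J_2(x); series = x^10/17694720 - x^8/184320 + x^6/3072 - x^4/96 + x^2/8


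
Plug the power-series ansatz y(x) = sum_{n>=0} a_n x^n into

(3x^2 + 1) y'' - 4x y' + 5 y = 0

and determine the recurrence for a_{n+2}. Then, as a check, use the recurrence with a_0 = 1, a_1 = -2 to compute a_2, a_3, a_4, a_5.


Substitute y = sum_n a_n x^n.
(1 + 3 x^2) y'' contributes (n+2)(n+1) a_{n+2} + 3 n(n-1) a_n at x^n.
-4 x y'(x) contributes -4 n a_n at x^n.
5 y(x) contributes 5 a_n at x^n.
Matching x^n: (n+2)(n+1) a_{n+2} + (3 n(n-1) - 4 n + 5) a_n = 0.
Thus a_{n+2} = (-3 n(n-1) + 4 n - 5) / ((n+1)(n+2)) * a_n.

Check with a_0 = 1, a_1 = -2 (apply the recurrence for n = 0, 1, 2, 3): a_0 = 1, a_1 = -2, a_2 = -5/2, a_3 = 1/3, a_4 = 5/8, a_5 = -11/60.

a_(n+2) = (-3 n(n-1) + 4 n - 5) / ((n+1)(n+2)) * a_n; check: a_0 = 1, a_1 = -2, a_2 = -5/2, a_3 = 1/3, a_4 = 5/8, a_5 = -11/60


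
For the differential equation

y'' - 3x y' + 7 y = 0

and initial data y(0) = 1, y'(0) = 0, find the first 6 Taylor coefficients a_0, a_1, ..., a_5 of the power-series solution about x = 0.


Ansatz: y(x) = sum_{n>=0} a_n x^n, so y'(x) = sum_{n>=1} n a_n x^(n-1) and y''(x) = sum_{n>=2} n(n-1) a_n x^(n-2).
Substitute into P(x) y'' + Q(x) y' + R(x) y = 0 with P(x) = 1, Q(x) = -3x, R(x) = 7, and match powers of x.
Initial conditions: a_0 = 1, a_1 = 0.
Setting the coefficient of each power of x to zero and solving order by order (substituting the coefficients already found):
  x^0: 2 a_2 + 7 a_0 = 0  ->  2 a_2 = -7 a_0 = -7  ->  a_2 = -7/2
  x^1: 6 a_3 + 4 a_1 = 0  ->  6 a_3 = -4 a_1 = 0  ->  a_3 = 0
  x^2: 12 a_4 + a_2 = 0  ->  12 a_4 = -a_2 = 7/2  ->  a_4 = 7/24
  x^3: 20 a_5 - 2 a_3 = 0  ->  20 a_5 = 2 a_3 = 0  ->  a_5 = 0
Truncated series: y(x) = 1 - (7/2) x^2 + (7/24) x^4 + O(x^6).

a_0 = 1; a_1 = 0; a_2 = -7/2; a_3 = 0; a_4 = 7/24; a_5 = 0


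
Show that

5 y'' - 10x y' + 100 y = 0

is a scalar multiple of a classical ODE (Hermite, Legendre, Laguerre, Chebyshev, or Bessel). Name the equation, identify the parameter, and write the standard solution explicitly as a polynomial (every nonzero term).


All three coefficients share the factor 5; dividing through by 5 gives  y'' - 2x y' + 20 y = 0.
This matches the Hermite equation y'' - 2x y' + 2n y = 0 with 2n = 20, so n = 10; the polynomial solution is H_10(x).
With y = sum_k a_k x^k, matching x^k gives (k+2)(k+1) a_{k+2} = 2(k - n) a_k = 2(k - 10) a_k. The right side vanishes at k = 10, so the series with the parity of 10 terminates at degree 10.
Standard normalization: leading coefficient of H_n is 2^n, so a_10 = 2^10 = 1024. Work downward with a_k = (k+1)(k+2) a_{k+2} / (2(k - n)):
  a_8 = (9)(10)(1024) / (2(8 - 10)) = 92160/(-4) = -23040
  a_6 = (7)(8)(-23040) / (2(6 - 10)) = -1290240/(-8) = 161280
  a_4 = (5)(6)(161280) / (2(4 - 10)) = 4838400/(-12) = -403200
  a_2 = (3)(4)(-403200) / (2(2 - 10)) = -4838400/(-16) = 302400
  a_0 = (1)(2)(302400) / (2(0 - 10)) = 604800/(-20) = -30240
Hence H_10(x) = 1024 x^10 - 23040 x^8 + 161280 x^6 - 403200 x^4 + 302400 x^2 - 30240.

H_10(x); series = 1024 x^10 - 23040 x^8 + 161280 x^6 - 403200 x^4 + 302400 x^2 - 30240


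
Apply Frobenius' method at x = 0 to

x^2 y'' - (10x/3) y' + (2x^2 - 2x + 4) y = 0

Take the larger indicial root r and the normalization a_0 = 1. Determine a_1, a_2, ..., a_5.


Write in Frobenius form y'' + (p(x)/x) y' + (q(x)/x^2) y = 0:
  p(x) = -10/3,  q(x) = 2x^2 - 2x + 4.
Indicial equation: r(r-1) + (-10/3) r + (4) = 0 -> roots r_1 = 3, r_2 = 4/3.
Take r = r_1 = 3. Let y(x) = x^r sum_{n>=0} a_n x^n with a_0 = 1.
Substitute y = x^r sum a_n x^n and match x^{r+n}. The recurrence is
  D(n) a_n - 2 a_{n-1} + 2 a_{n-2} = 0,  where D(n) = (r+n)(r+n-1) + (-10/3)(r+n) + (4).
  a_n = [2 a_{n-1} - 2 a_{n-2}] / D(n).
Since the indicial polynomial factors as (r - r_1)(r - r_2), D(n) = (r_1 + n - r_1)(r_1 + n - r_2) = n(n + 5/3).
Evaluating step by step (a_0 = 1):
  n = 1: D(1) = 1(1 + 5/3) = 8/3; numerator = 2(1) = 2; a_1 = (2)/(8/3) = 3/4
  n = 2: D(2) = 2(2 + 5/3) = 22/3; numerator = 2(3/4) - 2(1) = -1/2; a_2 = (-1/2)/(22/3) = -3/44
  n = 3: D(3) = 3(3 + 5/3) = 14; numerator = 2(-3/44) - 2(3/4) = -18/11; a_3 = (-18/11)/(14) = -9/77
  n = 4: D(4) = 4(4 + 5/3) = 68/3; numerator = 2(-9/77) - 2(-3/44) = -15/154; a_4 = (-15/154)/(68/3) = -45/10472
  n = 5: D(5) = 5(5 + 5/3) = 100/3; numerator = 2(-45/10472) - 2(-9/77) = 1179/5236; a_5 = (1179/5236)/(100/3) = 3537/523600

r = 3; a_0 = 1; a_1 = 3/4; a_2 = -3/44; a_3 = -9/77; a_4 = -45/10472; a_5 = 3537/523600


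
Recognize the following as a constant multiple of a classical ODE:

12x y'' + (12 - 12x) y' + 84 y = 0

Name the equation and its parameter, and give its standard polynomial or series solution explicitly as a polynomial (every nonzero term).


All three coefficients share the factor 12; dividing through by 12 gives  x y'' + (1 - x) y' + 7 y = 0.
This matches the Laguerre equation x y'' + (1 - x) y' + n y = 0 with n = 7; the polynomial solution is L_7(x).
With y = sum_k a_k x^k, matching x^k gives (k+1)k a_{k+1} + (k+1) a_{k+1} - k a_k + n a_k = 0, i.e. (k+1)^2 a_{k+1} = (k - n) a_k = (k - 7) a_k. The right side vanishes at k = 7, so the series terminates at degree 7.
Standard normalization L_n(0) = 1 gives a_0 = 1. Work upward with a_{k+1} = (k - 7) a_k / (k+1)^2:
  a_1 = (0 - 7)(1) / 1^2 = -7/1 = -7
  a_2 = (1 - 7)(-7) / 2^2 = 42/4 = 21/2
  a_3 = (2 - 7)(21/2) / 3^2 = (-105/2)/9 = -35/6
  a_4 = (3 - 7)(-35/6) / 4^2 = (70/3)/16 = 35/24
  a_5 = (4 - 7)(35/24) / 5^2 = (-35/8)/25 = -7/40
  a_6 = (5 - 7)(-7/40) / 6^2 = (7/20)/36 = 7/720
  a_7 = (6 - 7)(7/720) / 7^2 = (-7/720)/49 = -1/5040
Hence L_7(x) = -x^7/5040 + 7 x^6/720 - 7 x^5/40 + 35 x^4/24 - 35 x^3/6 + 21 x^2/2 - 7 x + 1.

L_7(x); series = -x^7/5040 + 7 x^6/720 - 7 x^5/40 + 35 x^4/24 - 35 x^3/6 + 21 x^2/2 - 7 x + 1


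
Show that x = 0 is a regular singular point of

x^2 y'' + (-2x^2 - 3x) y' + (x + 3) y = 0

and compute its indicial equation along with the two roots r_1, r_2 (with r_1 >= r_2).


Divide by x^2 to reach normal form y'' + P_1(x) y' + P_2(x) y = 0 with P_1(x) = -2 - 3/x and P_2(x) = 1/x + 3/x^2.
x = 0 is a singular point because the y'-coefficient -2 - 3/x has a pole at x = 0 and the y-coefficient 1/x + 3/x^2 has a pole at x = 0.
It is a regular singular point because x P_1(x) = p(x) = -2x - 3 and x^2 P_2(x) = q(x) = x + 3 are polynomials, hence analytic at x = 0.
p(0) = -3,  q(0) = 3.
Indicial equation: r(r-1) + p(0) r + q(0) = 0, i.e. r^2 + (p(0) - 1) r + q(0) = 0, i.e. r^2 - 4 r + 3 = 0.
Discriminant: (-4)^2 - 4(3) = 4, so r = (4 ± 2)/2.
Solving: r_1 = 3, r_2 = 1.

indicial: r^2 - 4 r + 3 = 0; roots r_1 = 3, r_2 = 1


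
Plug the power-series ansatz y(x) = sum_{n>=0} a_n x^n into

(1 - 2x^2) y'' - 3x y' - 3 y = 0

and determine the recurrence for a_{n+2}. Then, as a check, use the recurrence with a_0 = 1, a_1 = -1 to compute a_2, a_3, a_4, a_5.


Substitute y = sum_n a_n x^n.
(1 - 2 x^2) y'' contributes (n+2)(n+1) a_{n+2} - 2 n(n-1) a_n at x^n.
-3 x y'(x) contributes -3 n a_n at x^n.
-3 y(x) contributes -3 a_n at x^n.
Matching x^n: (n+2)(n+1) a_{n+2} + (-2 n(n-1) - 3 n - 3) a_n = 0.
Thus a_{n+2} = (2 n(n-1) + 3 n + 3) / ((n+1)(n+2)) * a_n.

Check with a_0 = 1, a_1 = -1 (apply the recurrence for n = 0, 1, 2, 3): a_0 = 1, a_1 = -1, a_2 = 3/2, a_3 = -1, a_4 = 13/8, a_5 = -6/5.

a_(n+2) = (2 n(n-1) + 3 n + 3) / ((n+1)(n+2)) * a_n; check: a_0 = 1, a_1 = -1, a_2 = 3/2, a_3 = -1, a_4 = 13/8, a_5 = -6/5


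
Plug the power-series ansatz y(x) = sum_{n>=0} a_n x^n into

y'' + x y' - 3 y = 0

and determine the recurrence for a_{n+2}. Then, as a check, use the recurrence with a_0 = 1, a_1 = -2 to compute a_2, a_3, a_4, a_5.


Substitute y = sum_n a_n x^n.
y''(x) has coefficient (n+2)(n+1) a_{n+2} at x^n;
x y'(x) has coefficient n a_n at x^n (shift);
-3 y(x) has coefficient -3 a_n at x^n.
Matching x^n: (n+2)(n+1) a_{n+2} + (n - 3) a_n = 0.
Thus a_{n+2} = (-n + 3) / ((n+1)(n+2)) * a_n.

Check with a_0 = 1, a_1 = -2 (apply the recurrence for n = 0, 1, 2, 3): a_0 = 1, a_1 = -2, a_2 = 3/2, a_3 = -2/3, a_4 = 1/8, a_5 = 0.

a_(n+2) = (-n + 3) / ((n+1)(n+2)) * a_n; check: a_0 = 1, a_1 = -2, a_2 = 3/2, a_3 = -2/3, a_4 = 1/8, a_5 = 0


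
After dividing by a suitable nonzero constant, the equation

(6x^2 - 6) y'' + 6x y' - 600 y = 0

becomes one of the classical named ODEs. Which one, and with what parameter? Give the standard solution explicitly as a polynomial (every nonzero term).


All three coefficients share the factor -6; dividing through by -6 gives  (1 - x^2) y'' - x y' + 100 y = 0.
This matches the Chebyshev equation (1 - x^2) y'' - x y' + n^2 y = 0 (note the -x y' term, not -2x y') with n^2 = 100, so n = 10; the polynomial solution is T_10(x).
With y = sum_k a_k x^k, matching x^k gives (k+2)(k+1) a_{k+2} = (k^2 - n^2) a_k = (k - 10)(k + 10) a_k. The right side vanishes at k = 10, so the series with the parity of 10 terminates at degree 10.
Standard normalization: leading coefficient of T_n is 2^(n-1), so a_10 = 2^9 = 512. Work downward with a_k = (k+1)(k+2) a_{k+2} / ((k - 10)(k + 10)):
  a_8 = (9)(10)(512) / ((8 - 10)(8 + 10)) = 46080/(-36) = -1280
  a_6 = (7)(8)(-1280) / ((6 - 10)(6 + 10)) = -71680/(-64) = 1120
  a_4 = (5)(6)(1120) / ((4 - 10)(4 + 10)) = 33600/(-84) = -400
  a_2 = (3)(4)(-400) / ((2 - 10)(2 + 10)) = -4800/(-96) = 50
  a_0 = (1)(2)(50) / ((0 - 10)(0 + 10)) = 100/(-100) = -1
Hence T_10(x) = 512 x^10 - 1280 x^8 + 1120 x^6 - 400 x^4 + 50 x^2 - 1.

T_10(x); series = 512 x^10 - 1280 x^8 + 1120 x^6 - 400 x^4 + 50 x^2 - 1


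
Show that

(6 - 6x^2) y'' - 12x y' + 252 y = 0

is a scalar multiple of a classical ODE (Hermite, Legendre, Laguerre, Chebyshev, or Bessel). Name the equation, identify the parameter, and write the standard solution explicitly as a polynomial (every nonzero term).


All three coefficients share the factor 6; dividing through by 6 gives  (1 - x^2) y'' - 2x y' + 42 y = 0.
This matches the Legendre equation (1 - x^2) y'' - 2x y' + n(n+1) y = 0 (note the -2x y' term) with n(n+1) = 42, so n = 6; the polynomial solution is P_6(x).
With y = sum_k a_k x^k, matching x^k gives (k+2)(k+1) a_{k+2} = [k(k+1) - n(n+1)] a_k = (k - 6)(k + 7) a_k. The right side vanishes at k = 6, so the series with the parity of 6 terminates at degree 6.
Standard normalization (P_n(1) = 1): leading coefficient (2n)!/(2^n (n!)^2) = 479001600/(64*518400) = 231/16, so a_6 = 231/16. Work downward with a_k = (k+1)(k+2) a_{k+2} / ((k - 6)(k + 7)):
  a_4 = (5)(6)(231/16) / ((4 - 6)(4 + 7)) = (3465/8)/(-22) = -315/16
  a_2 = (3)(4)(-315/16) / ((2 - 6)(2 + 7)) = (-945/4)/(-36) = 105/16
  a_0 = (1)(2)(105/16) / ((0 - 6)(0 + 7)) = (105/8)/(-42) = -5/16
Hence P_6(x) = 231 x^6/16 - 315 x^4/16 + 105 x^2/16 - 5/16.

P_6(x); series = 231 x^6/16 - 315 x^4/16 + 105 x^2/16 - 5/16


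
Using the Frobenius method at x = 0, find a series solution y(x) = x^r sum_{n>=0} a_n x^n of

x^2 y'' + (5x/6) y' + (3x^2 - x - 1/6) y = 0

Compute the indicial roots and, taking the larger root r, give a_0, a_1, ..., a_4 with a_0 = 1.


Write in Frobenius form y'' + (p(x)/x) y' + (q(x)/x^2) y = 0:
  p(x) = 5/6,  q(x) = 3x^2 - x - 1/6.
Indicial equation: r(r-1) + (5/6) r + (-1/6) = 0 -> roots r_1 = 1/2, r_2 = -1/3.
Take r = r_1 = 1/2. Let y(x) = x^r sum_{n>=0} a_n x^n with a_0 = 1.
Substitute y = x^r sum a_n x^n and match x^{r+n}. The recurrence is
  D(n) a_n - 1 a_{n-1} + 3 a_{n-2} = 0,  where D(n) = (r+n)(r+n-1) + (5/6)(r+n) + (-1/6).
  a_n = [1 a_{n-1} - 3 a_{n-2}] / D(n).
Since the indicial polynomial factors as (r - r_1)(r - r_2), D(n) = (r_1 + n - r_1)(r_1 + n - r_2) = n(n + 5/6).
Evaluating step by step (a_0 = 1):
  n = 1: D(1) = 1(1 + 5/6) = 11/6; numerator = 1(1) = 1; a_1 = (1)/(11/6) = 6/11
  n = 2: D(2) = 2(2 + 5/6) = 17/3; numerator = 1(6/11) - 3(1) = -27/11; a_2 = (-27/11)/(17/3) = -81/187
  n = 3: D(3) = 3(3 + 5/6) = 23/2; numerator = 1(-81/187) - 3(6/11) = -387/187; a_3 = (-387/187)/(23/2) = -774/4301
  n = 4: D(4) = 4(4 + 5/6) = 58/3; numerator = 1(-774/4301) - 3(-81/187) = 4815/4301; a_4 = (4815/4301)/(58/3) = 14445/249458

r = 1/2; a_0 = 1; a_1 = 6/11; a_2 = -81/187; a_3 = -774/4301; a_4 = 14445/249458


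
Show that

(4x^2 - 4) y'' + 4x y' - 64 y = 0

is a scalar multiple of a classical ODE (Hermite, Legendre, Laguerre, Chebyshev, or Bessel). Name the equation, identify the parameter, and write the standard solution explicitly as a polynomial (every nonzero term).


All three coefficients share the factor -4; dividing through by -4 gives  (1 - x^2) y'' - x y' + 16 y = 0.
This matches the Chebyshev equation (1 - x^2) y'' - x y' + n^2 y = 0 (note the -x y' term, not -2x y') with n^2 = 16, so n = 4; the polynomial solution is T_4(x).
With y = sum_k a_k x^k, matching x^k gives (k+2)(k+1) a_{k+2} = (k^2 - n^2) a_k = (k - 4)(k + 4) a_k. The right side vanishes at k = 4, so the series with the parity of 4 terminates at degree 4.
Standard normalization: leading coefficient of T_n is 2^(n-1), so a_4 = 2^3 = 8. Work downward with a_k = (k+1)(k+2) a_{k+2} / ((k - 4)(k + 4)):
  a_2 = (3)(4)(8) / ((2 - 4)(2 + 4)) = 96/(-12) = -8
  a_0 = (1)(2)(-8) / ((0 - 4)(0 + 4)) = -16/(-16) = 1
Hence T_4(x) = 8 x^4 - 8 x^2 + 1.

T_4(x); series = 8 x^4 - 8 x^2 + 1


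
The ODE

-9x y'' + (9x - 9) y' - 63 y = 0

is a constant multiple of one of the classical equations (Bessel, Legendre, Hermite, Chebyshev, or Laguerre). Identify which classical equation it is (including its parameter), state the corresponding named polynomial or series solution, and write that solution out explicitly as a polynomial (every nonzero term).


All three coefficients share the factor -9; dividing through by -9 gives  x y'' + (1 - x) y' + 7 y = 0.
This matches the Laguerre equation x y'' + (1 - x) y' + n y = 0 with n = 7; the polynomial solution is L_7(x).
With y = sum_k a_k x^k, matching x^k gives (k+1)k a_{k+1} + (k+1) a_{k+1} - k a_k + n a_k = 0, i.e. (k+1)^2 a_{k+1} = (k - n) a_k = (k - 7) a_k. The right side vanishes at k = 7, so the series terminates at degree 7.
Standard normalization L_n(0) = 1 gives a_0 = 1. Work upward with a_{k+1} = (k - 7) a_k / (k+1)^2:
  a_1 = (0 - 7)(1) / 1^2 = -7/1 = -7
  a_2 = (1 - 7)(-7) / 2^2 = 42/4 = 21/2
  a_3 = (2 - 7)(21/2) / 3^2 = (-105/2)/9 = -35/6
  a_4 = (3 - 7)(-35/6) / 4^2 = (70/3)/16 = 35/24
  a_5 = (4 - 7)(35/24) / 5^2 = (-35/8)/25 = -7/40
  a_6 = (5 - 7)(-7/40) / 6^2 = (7/20)/36 = 7/720
  a_7 = (6 - 7)(7/720) / 7^2 = (-7/720)/49 = -1/5040
Hence L_7(x) = -x^7/5040 + 7 x^6/720 - 7 x^5/40 + 35 x^4/24 - 35 x^3/6 + 21 x^2/2 - 7 x + 1.

L_7(x); series = -x^7/5040 + 7 x^6/720 - 7 x^5/40 + 35 x^4/24 - 35 x^3/6 + 21 x^2/2 - 7 x + 1


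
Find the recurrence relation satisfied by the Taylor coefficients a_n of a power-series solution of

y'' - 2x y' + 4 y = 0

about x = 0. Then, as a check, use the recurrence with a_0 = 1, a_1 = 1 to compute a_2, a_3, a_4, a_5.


Substitute y = sum_n a_n x^n.
y''(x) has coefficient (n+2)(n+1) a_{n+2} at x^n;
-2 x y'(x) has coefficient -2 n a_n at x^n (shift);
4 y(x) has coefficient 4 a_n at x^n.
Matching x^n: (n+2)(n+1) a_{n+2} + (-2n + 4) a_n = 0.
Thus a_{n+2} = (2n - 4) / ((n+1)(n+2)) * a_n.

Check with a_0 = 1, a_1 = 1 (apply the recurrence for n = 0, 1, 2, 3): a_0 = 1, a_1 = 1, a_2 = -2, a_3 = -1/3, a_4 = 0, a_5 = -1/30.

a_(n+2) = (2n - 4) / ((n+1)(n+2)) * a_n; check: a_0 = 1, a_1 = 1, a_2 = -2, a_3 = -1/3, a_4 = 0, a_5 = -1/30


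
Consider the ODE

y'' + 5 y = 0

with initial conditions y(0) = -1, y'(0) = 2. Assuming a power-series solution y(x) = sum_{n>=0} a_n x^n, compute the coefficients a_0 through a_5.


Ansatz: y(x) = sum_{n>=0} a_n x^n, so y'(x) = sum_{n>=1} n a_n x^(n-1) and y''(x) = sum_{n>=2} n(n-1) a_n x^(n-2).
Substitute into P(x) y'' + Q(x) y' + R(x) y = 0 with P(x) = 1, Q(x) = 0, R(x) = 5, and match powers of x.
Initial conditions: a_0 = -1, a_1 = 2.
Setting the coefficient of each power of x to zero and solving order by order (substituting the coefficients already found):
  x^0: 2 a_2 + 5 a_0 = 0  ->  2 a_2 = -5 a_0 = 5  ->  a_2 = 5/2
  x^1: 6 a_3 + 5 a_1 = 0  ->  6 a_3 = -5 a_1 = -10  ->  a_3 = -5/3
  x^2: 12 a_4 + 5 a_2 = 0  ->  12 a_4 = -5 a_2 = -25/2  ->  a_4 = -25/24
  x^3: 20 a_5 + 5 a_3 = 0  ->  20 a_5 = -5 a_3 = 25/3  ->  a_5 = 5/12
Truncated series: y(x) = -1 + 2 x + (5/2) x^2 - (5/3) x^3 - (25/24) x^4 + (5/12) x^5 + O(x^6).

a_0 = -1; a_1 = 2; a_2 = 5/2; a_3 = -5/3; a_4 = -25/24; a_5 = 5/12


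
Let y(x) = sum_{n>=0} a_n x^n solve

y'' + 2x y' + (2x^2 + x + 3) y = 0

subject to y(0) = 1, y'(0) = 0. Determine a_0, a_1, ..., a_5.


Ansatz: y(x) = sum_{n>=0} a_n x^n, so y'(x) = sum_{n>=1} n a_n x^(n-1) and y''(x) = sum_{n>=2} n(n-1) a_n x^(n-2).
Substitute into P(x) y'' + Q(x) y' + R(x) y = 0 with P(x) = 1, Q(x) = 2x, R(x) = 2x^2 + x + 3, and match powers of x.
Initial conditions: a_0 = 1, a_1 = 0.
Setting the coefficient of each power of x to zero and solving order by order (substituting the coefficients already found):
  x^0: 2 a_2 + 3 a_0 = 0  ->  2 a_2 = -3 a_0 = -3  ->  a_2 = -3/2
  x^1: 6 a_3 + 5 a_1 + a_0 = 0  ->  6 a_3 = -5 a_1 - a_0 = -1  ->  a_3 = -1/6
  x^2: 12 a_4 + 7 a_2 + a_1 + 2 a_0 = 0  ->  12 a_4 = -7 a_2 - a_1 - 2 a_0 = 17/2  ->  a_4 = 17/24
  x^3: 20 a_5 + 9 a_3 + a_2 + 2 a_1 = 0  ->  20 a_5 = -9 a_3 - a_2 - 2 a_1 = 3  ->  a_5 = 3/20
Truncated series: y(x) = 1 - (3/2) x^2 - (1/6) x^3 + (17/24) x^4 + (3/20) x^5 + O(x^6).

a_0 = 1; a_1 = 0; a_2 = -3/2; a_3 = -1/6; a_4 = 17/24; a_5 = 3/20


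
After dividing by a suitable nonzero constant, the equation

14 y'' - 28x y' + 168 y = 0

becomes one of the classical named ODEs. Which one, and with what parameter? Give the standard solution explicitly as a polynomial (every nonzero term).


All three coefficients share the factor 14; dividing through by 14 gives  y'' - 2x y' + 12 y = 0.
This matches the Hermite equation y'' - 2x y' + 2n y = 0 with 2n = 12, so n = 6; the polynomial solution is H_6(x).
With y = sum_k a_k x^k, matching x^k gives (k+2)(k+1) a_{k+2} = 2(k - n) a_k = 2(k - 6) a_k. The right side vanishes at k = 6, so the series with the parity of 6 terminates at degree 6.
Standard normalization: leading coefficient of H_n is 2^n, so a_6 = 2^6 = 64. Work downward with a_k = (k+1)(k+2) a_{k+2} / (2(k - n)):
  a_4 = (5)(6)(64) / (2(4 - 6)) = 1920/(-4) = -480
  a_2 = (3)(4)(-480) / (2(2 - 6)) = -5760/(-8) = 720
  a_0 = (1)(2)(720) / (2(0 - 6)) = 1440/(-12) = -120
Hence H_6(x) = 64 x^6 - 480 x^4 + 720 x^2 - 120.

H_6(x); series = 64 x^6 - 480 x^4 + 720 x^2 - 120


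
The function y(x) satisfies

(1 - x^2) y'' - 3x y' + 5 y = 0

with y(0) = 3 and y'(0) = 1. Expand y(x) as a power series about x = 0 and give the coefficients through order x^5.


Ansatz: y(x) = sum_{n>=0} a_n x^n, so y'(x) = sum_{n>=1} n a_n x^(n-1) and y''(x) = sum_{n>=2} n(n-1) a_n x^(n-2).
Substitute into P(x) y'' + Q(x) y' + R(x) y = 0 with P(x) = 1 - x^2, Q(x) = -3x, R(x) = 5, and match powers of x.
Initial conditions: a_0 = 3, a_1 = 1.
Setting the coefficient of each power of x to zero and solving order by order (substituting the coefficients already found):
  x^0: 2 a_2 + 5 a_0 = 0  ->  2 a_2 = -5 a_0 = -15  ->  a_2 = -15/2
  x^1: 6 a_3 + 2 a_1 = 0  ->  6 a_3 = -2 a_1 = -2  ->  a_3 = -1/3
  x^2: 12 a_4 - 3 a_2 = 0  ->  12 a_4 = 3 a_2 = -45/2  ->  a_4 = -15/8
  x^3: 20 a_5 - 10 a_3 = 0  ->  20 a_5 = 10 a_3 = -10/3  ->  a_5 = -1/6
Truncated series: y(x) = 3 + x - (15/2) x^2 - (1/3) x^3 - (15/8) x^4 - (1/6) x^5 + O(x^6).

a_0 = 3; a_1 = 1; a_2 = -15/2; a_3 = -1/3; a_4 = -15/8; a_5 = -1/6


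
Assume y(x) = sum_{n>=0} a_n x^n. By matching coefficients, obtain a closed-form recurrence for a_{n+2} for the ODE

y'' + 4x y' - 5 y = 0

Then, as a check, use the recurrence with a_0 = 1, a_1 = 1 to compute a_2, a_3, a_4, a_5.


Substitute y = sum_n a_n x^n.
y''(x) has coefficient (n+2)(n+1) a_{n+2} at x^n;
4 x y'(x) has coefficient 4 n a_n at x^n (shift);
-5 y(x) has coefficient -5 a_n at x^n.
Matching x^n: (n+2)(n+1) a_{n+2} + (4n - 5) a_n = 0.
Thus a_{n+2} = (-4n + 5) / ((n+1)(n+2)) * a_n.

Check with a_0 = 1, a_1 = 1 (apply the recurrence for n = 0, 1, 2, 3): a_0 = 1, a_1 = 1, a_2 = 5/2, a_3 = 1/6, a_4 = -5/8, a_5 = -7/120.

a_(n+2) = (-4n + 5) / ((n+1)(n+2)) * a_n; check: a_0 = 1, a_1 = 1, a_2 = 5/2, a_3 = 1/6, a_4 = -5/8, a_5 = -7/120


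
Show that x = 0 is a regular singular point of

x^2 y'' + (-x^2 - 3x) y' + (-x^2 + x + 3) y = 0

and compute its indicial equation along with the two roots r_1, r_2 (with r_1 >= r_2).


Divide by x^2 to reach normal form y'' + P_1(x) y' + P_2(x) y = 0 with P_1(x) = -1 - 3/x and P_2(x) = -1 + 1/x + 3/x^2.
x = 0 is a singular point because the y'-coefficient -1 - 3/x has a pole at x = 0 and the y-coefficient -1 + 1/x + 3/x^2 has a pole at x = 0.
It is a regular singular point because x P_1(x) = p(x) = -x - 3 and x^2 P_2(x) = q(x) = -x^2 + x + 3 are polynomials, hence analytic at x = 0.
p(0) = -3,  q(0) = 3.
Indicial equation: r(r-1) + p(0) r + q(0) = 0, i.e. r^2 + (p(0) - 1) r + q(0) = 0, i.e. r^2 - 4 r + 3 = 0.
Discriminant: (-4)^2 - 4(3) = 4, so r = (4 ± 2)/2.
Solving: r_1 = 3, r_2 = 1.

indicial: r^2 - 4 r + 3 = 0; roots r_1 = 3, r_2 = 1


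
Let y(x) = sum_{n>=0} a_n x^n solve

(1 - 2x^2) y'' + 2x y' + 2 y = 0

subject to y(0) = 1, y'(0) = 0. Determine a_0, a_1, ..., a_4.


Ansatz: y(x) = sum_{n>=0} a_n x^n, so y'(x) = sum_{n>=1} n a_n x^(n-1) and y''(x) = sum_{n>=2} n(n-1) a_n x^(n-2).
Substitute into P(x) y'' + Q(x) y' + R(x) y = 0 with P(x) = 1 - 2x^2, Q(x) = 2x, R(x) = 2, and match powers of x.
Initial conditions: a_0 = 1, a_1 = 0.
Setting the coefficient of each power of x to zero and solving order by order (substituting the coefficients already found):
  x^0: 2 a_2 + 2 a_0 = 0  ->  2 a_2 = -2 a_0 = -2  ->  a_2 = -1
  x^1: 6 a_3 + 4 a_1 = 0  ->  6 a_3 = -4 a_1 = 0  ->  a_3 = 0
  x^2: 12 a_4 + 2 a_2 = 0  ->  12 a_4 = -2 a_2 = 2  ->  a_4 = 1/6
Truncated series: y(x) = 1 - x^2 + (1/6) x^4 + O(x^5).

a_0 = 1; a_1 = 0; a_2 = -1; a_3 = 0; a_4 = 1/6


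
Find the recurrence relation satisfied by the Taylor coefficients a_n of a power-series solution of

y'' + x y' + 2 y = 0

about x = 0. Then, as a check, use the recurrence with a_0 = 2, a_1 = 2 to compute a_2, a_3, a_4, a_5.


Substitute y = sum_n a_n x^n.
y''(x) has coefficient (n+2)(n+1) a_{n+2} at x^n;
x y'(x) has coefficient n a_n at x^n (shift);
2 y(x) has coefficient 2 a_n at x^n.
Matching x^n: (n+2)(n+1) a_{n+2} + (n + 2) a_n = 0.
Thus a_{n+2} = (-n - 2) / ((n+1)(n+2)) * a_n.

Check with a_0 = 2, a_1 = 2 (apply the recurrence for n = 0, 1, 2, 3): a_0 = 2, a_1 = 2, a_2 = -2, a_3 = -1, a_4 = 2/3, a_5 = 1/4.

a_(n+2) = (-n - 2) / ((n+1)(n+2)) * a_n; check: a_0 = 2, a_1 = 2, a_2 = -2, a_3 = -1, a_4 = 2/3, a_5 = 1/4


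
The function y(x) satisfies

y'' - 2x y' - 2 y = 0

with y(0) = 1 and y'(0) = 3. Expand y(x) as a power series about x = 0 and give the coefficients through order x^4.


Ansatz: y(x) = sum_{n>=0} a_n x^n, so y'(x) = sum_{n>=1} n a_n x^(n-1) and y''(x) = sum_{n>=2} n(n-1) a_n x^(n-2).
Substitute into P(x) y'' + Q(x) y' + R(x) y = 0 with P(x) = 1, Q(x) = -2x, R(x) = -2, and match powers of x.
Initial conditions: a_0 = 1, a_1 = 3.
Setting the coefficient of each power of x to zero and solving order by order (substituting the coefficients already found):
  x^0: 2 a_2 - 2 a_0 = 0  ->  2 a_2 = 2 a_0 = 2  ->  a_2 = 1
  x^1: 6 a_3 - 4 a_1 = 0  ->  6 a_3 = 4 a_1 = 12  ->  a_3 = 2
  x^2: 12 a_4 - 6 a_2 = 0  ->  12 a_4 = 6 a_2 = 6  ->  a_4 = 1/2
Truncated series: y(x) = 1 + 3 x + x^2 + 2 x^3 + (1/2) x^4 + O(x^5).

a_0 = 1; a_1 = 3; a_2 = 1; a_3 = 2; a_4 = 1/2


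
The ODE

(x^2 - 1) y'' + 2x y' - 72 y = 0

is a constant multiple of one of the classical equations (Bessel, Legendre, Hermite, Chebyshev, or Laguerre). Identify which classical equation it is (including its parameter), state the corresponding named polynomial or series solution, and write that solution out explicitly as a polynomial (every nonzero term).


All three coefficients share the factor -1; dividing through by -1 gives  (1 - x^2) y'' - 2x y' + 72 y = 0.
This matches the Legendre equation (1 - x^2) y'' - 2x y' + n(n+1) y = 0 (note the -2x y' term) with n(n+1) = 72, so n = 8; the polynomial solution is P_8(x).
With y = sum_k a_k x^k, matching x^k gives (k+2)(k+1) a_{k+2} = [k(k+1) - n(n+1)] a_k = (k - 8)(k + 9) a_k. The right side vanishes at k = 8, so the series with the parity of 8 terminates at degree 8.
Standard normalization (P_n(1) = 1): leading coefficient (2n)!/(2^n (n!)^2) = 20922789888000/(256*1625702400) = 6435/128, so a_8 = 6435/128. Work downward with a_k = (k+1)(k+2) a_{k+2} / ((k - 8)(k + 9)):
  a_6 = (7)(8)(6435/128) / ((6 - 8)(6 + 9)) = (45045/16)/(-30) = -3003/32
  a_4 = (5)(6)(-3003/32) / ((4 - 8)(4 + 9)) = (-45045/16)/(-52) = 3465/64
  a_2 = (3)(4)(3465/64) / ((2 - 8)(2 + 9)) = (10395/16)/(-66) = -315/32
  a_0 = (1)(2)(-315/32) / ((0 - 8)(0 + 9)) = (-315/16)/(-72) = 35/128
Hence P_8(x) = 6435 x^8/128 - 3003 x^6/32 + 3465 x^4/64 - 315 x^2/32 + 35/128.

P_8(x); series = 6435 x^8/128 - 3003 x^6/32 + 3465 x^4/64 - 315 x^2/32 + 35/128
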